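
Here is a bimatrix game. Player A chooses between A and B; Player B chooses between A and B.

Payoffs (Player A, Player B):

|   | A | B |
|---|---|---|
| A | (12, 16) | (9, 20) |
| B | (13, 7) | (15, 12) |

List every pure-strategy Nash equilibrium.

(B, B)

(A, A): Player A prefers B (13 > 12); Player B prefers B (20 > 16) — not an equilibrium.
(A, B): Player A prefers B (15 > 9) — not an equilibrium.
(B, A): Player B prefers B (12 > 7) — not an equilibrium.
(B, B): Player A gets 15 ≥ 9 from A, and Player B gets 12 ≥ 7 from A — Nash equilibrium.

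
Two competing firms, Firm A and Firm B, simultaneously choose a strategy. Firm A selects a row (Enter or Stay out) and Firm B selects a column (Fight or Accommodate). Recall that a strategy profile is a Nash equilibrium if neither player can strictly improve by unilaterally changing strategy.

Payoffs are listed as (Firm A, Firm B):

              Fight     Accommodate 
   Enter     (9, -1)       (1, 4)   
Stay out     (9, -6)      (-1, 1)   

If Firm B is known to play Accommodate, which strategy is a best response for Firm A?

Against Accommodate, Firm A earns 1 from Enter and -1 from Stay out.
So Enter is the best response.

Enter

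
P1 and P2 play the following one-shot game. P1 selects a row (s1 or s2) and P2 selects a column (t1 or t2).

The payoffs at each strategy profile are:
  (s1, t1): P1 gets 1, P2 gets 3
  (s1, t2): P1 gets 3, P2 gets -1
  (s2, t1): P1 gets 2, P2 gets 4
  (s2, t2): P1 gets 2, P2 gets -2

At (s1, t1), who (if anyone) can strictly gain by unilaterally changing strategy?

P1

P1 at (s1, t1) earns 1; deviating to s2 yields 2 — a strict improvement.
P2 earns 3; deviating to t2 yields -1 — not better.
Only P1 has a strictly profitable deviation.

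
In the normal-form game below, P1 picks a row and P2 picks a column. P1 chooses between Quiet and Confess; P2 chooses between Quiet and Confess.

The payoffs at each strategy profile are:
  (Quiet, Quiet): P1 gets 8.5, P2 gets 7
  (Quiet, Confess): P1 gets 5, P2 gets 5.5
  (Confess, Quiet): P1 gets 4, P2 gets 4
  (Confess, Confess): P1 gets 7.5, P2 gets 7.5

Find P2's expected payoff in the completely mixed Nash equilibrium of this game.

61/10

First find p, the probability P1 plays Quiet, from P2's indifference between Quiet and Confess: 7p + 4(1−p) = 5.5p + 7.5(1−p), giving p = 7/10.
Since P2 is indifferent in equilibrium, P2's expected payoff equals the payoff from either column against (7/10, 3/10). Using Quiet: 7(7/10) + 4(3/10) = 61/10.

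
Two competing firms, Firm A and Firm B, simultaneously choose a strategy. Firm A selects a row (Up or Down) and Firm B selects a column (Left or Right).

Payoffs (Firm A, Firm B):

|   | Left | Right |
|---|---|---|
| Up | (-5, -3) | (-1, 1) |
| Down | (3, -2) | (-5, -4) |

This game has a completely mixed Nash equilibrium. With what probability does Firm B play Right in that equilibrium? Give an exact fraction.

Let q be the probability that Firm B plays Left. In a completely mixed equilibrium, Firm A must be indifferent between Up and Down.
Firm A's expected payoff from Up is −5q − (1−q); from Down it is 3q − 5(1−q).
Setting these equal: −4q − 1 = 8q − 5, so q = 1/3.
Therefore Firm B plays Right with probability 1 − 1/3 = 2/3.

2/3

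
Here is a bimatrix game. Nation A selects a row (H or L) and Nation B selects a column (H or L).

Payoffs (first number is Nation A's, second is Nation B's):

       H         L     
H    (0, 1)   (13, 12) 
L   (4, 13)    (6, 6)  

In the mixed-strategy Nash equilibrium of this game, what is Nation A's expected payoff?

52/11

First find q, the probability Nation B plays H, from Nation A's indifference between H and L: 13(1−q) = 4q + 6(1−q), giving q = 7/11.
Since Nation A is indifferent in equilibrium, Nation A's expected payoff equals the payoff from either row against (7/11, 4/11). Using H: 13(4/11) = 52/11.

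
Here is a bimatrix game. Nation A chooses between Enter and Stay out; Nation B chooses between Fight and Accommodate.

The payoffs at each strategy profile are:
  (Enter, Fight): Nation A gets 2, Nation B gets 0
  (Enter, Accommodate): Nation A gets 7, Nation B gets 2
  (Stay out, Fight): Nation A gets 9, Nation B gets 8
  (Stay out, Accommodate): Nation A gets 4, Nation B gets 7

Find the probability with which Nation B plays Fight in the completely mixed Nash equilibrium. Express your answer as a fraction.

Let c be the probability that Nation B plays Fight. In a completely mixed equilibrium, Nation A must be indifferent between Enter and Stay out.
Nation A's expected payoff from Enter is 2c + 7(1−c); from Stay out it is 9c + 4(1−c).
Setting these equal: −5c + 7 = 5c + 4, so c = 3/10.

3/10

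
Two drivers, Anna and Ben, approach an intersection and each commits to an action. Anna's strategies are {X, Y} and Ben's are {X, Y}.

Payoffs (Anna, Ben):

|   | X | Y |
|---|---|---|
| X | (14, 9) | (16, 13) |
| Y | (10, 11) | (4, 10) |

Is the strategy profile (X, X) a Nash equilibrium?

No

At (X, X), Anna earns 14; switching to Y would give 10, so Anna has no profitable deviation.
Ben earns 9; switching to Y would give 13, so Ben would deviate.
Since at least one player can profitably deviate, this is not a Nash equilibrium.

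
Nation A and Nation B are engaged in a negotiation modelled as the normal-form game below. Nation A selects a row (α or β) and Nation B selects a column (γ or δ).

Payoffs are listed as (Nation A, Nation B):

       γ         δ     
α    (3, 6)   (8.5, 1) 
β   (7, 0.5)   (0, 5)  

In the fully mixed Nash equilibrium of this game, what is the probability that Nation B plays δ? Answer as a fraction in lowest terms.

8/25

Let q be the probability that Nation B plays γ. In a completely mixed equilibrium, Nation A must be indifferent between α and β.
Nation A's expected payoff from α is 3q + 8.5(1−q); from β it is 7q.
Setting these equal: −5.5q + 8.5 = 7q, so q = 17/25.
Therefore Nation B plays δ with probability 1 − 17/25 = 8/25.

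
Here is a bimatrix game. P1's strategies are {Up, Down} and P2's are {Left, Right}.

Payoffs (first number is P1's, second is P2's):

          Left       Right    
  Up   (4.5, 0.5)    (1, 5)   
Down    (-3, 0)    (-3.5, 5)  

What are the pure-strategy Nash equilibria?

(Up, Left): P2 prefers Right (5 > 0.5) — not an equilibrium.
(Up, Right): P1 gets 1 ≥ -3.5 from Down, and P2 gets 5 ≥ 0.5 from Left — Nash equilibrium.
(Down, Left): P1 prefers Up (4.5 > -3); P2 prefers Right (5 > 0) — not an equilibrium.
(Down, Right): P1 prefers Up (1 > -3.5) — not an equilibrium.

(Up, Right)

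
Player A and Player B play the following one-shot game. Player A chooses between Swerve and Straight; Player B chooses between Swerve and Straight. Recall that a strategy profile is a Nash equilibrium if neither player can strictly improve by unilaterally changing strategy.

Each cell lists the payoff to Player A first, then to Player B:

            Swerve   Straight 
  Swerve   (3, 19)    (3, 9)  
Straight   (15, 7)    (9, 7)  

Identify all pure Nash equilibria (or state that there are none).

(Swerve, Swerve): Player A prefers Straight (15 > 3) — not an equilibrium.
(Swerve, Straight): Player A prefers Straight (9 > 3); Player B prefers Swerve (19 > 9) — not an equilibrium.
(Straight, Swerve): Player A gets 15 ≥ 3 from Swerve, and Player B gets 7 ≥ 7 from Straight — Nash equilibrium.
(Straight, Straight): Player A gets 9 ≥ 3 from Swerve, and Player B gets 7 ≥ 7 from Swerve — Nash equilibrium.

(Straight, Swerve) and (Straight, Straight)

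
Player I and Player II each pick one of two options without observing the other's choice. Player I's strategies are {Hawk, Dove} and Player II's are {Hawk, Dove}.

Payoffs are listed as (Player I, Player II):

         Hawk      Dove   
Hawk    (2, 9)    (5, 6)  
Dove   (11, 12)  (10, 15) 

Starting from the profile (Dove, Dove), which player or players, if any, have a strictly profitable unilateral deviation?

Player I at (Dove, Dove) earns 10; deviating to Hawk yields 5 — not better.
Player II earns 15; deviating to Hawk yields 12 — not better.
Neither player can strictly improve; the profile is a Nash equilibrium.

Neither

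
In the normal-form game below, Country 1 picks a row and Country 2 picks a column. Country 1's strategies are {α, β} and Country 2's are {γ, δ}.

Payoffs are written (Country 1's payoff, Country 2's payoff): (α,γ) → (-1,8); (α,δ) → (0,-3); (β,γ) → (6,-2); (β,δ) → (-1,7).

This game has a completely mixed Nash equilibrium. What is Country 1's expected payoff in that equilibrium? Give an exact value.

First find y, the probability Country 2 plays γ, from Country 1's indifference between α and β: −y = 6y − (1−y), giving y = 1/8.
Since Country 1 is indifferent in equilibrium, Country 1's expected payoff equals the payoff from either row against (1/8, 7/8). Using α: −(1/8) = -1/8.

-1/8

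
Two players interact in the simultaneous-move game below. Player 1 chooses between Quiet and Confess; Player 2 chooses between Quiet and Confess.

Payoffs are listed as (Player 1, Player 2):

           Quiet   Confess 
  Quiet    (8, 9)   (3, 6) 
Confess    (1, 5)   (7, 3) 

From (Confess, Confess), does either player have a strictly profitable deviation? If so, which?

Player 2

Player 1 at (Confess, Confess) earns 7; deviating to Quiet yields 3 — not better.
Player 2 earns 3; deviating to Quiet yields 5 — a strict improvement.
Only Player 2 has a strictly profitable deviation.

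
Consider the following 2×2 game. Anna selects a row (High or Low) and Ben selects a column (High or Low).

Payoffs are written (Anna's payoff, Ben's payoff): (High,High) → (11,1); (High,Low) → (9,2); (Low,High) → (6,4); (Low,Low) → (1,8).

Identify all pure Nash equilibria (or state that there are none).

(High, Low)

(High, High): Ben prefers Low (2 > 1) — not an equilibrium.
(High, Low): Anna gets 9 ≥ 1 from Low, and Ben gets 2 ≥ 1 from High — Nash equilibrium.
(Low, High): Anna prefers High (11 > 6); Ben prefers Low (8 > 4) — not an equilibrium.
(Low, Low): Anna prefers High (9 > 1) — not an equilibrium.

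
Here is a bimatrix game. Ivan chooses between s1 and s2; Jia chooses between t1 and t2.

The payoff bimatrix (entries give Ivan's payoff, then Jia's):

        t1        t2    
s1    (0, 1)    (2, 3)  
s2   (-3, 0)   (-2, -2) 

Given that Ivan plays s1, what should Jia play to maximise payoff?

Against s1, Jia earns 1 from t1 and 3 from t2.
So t2 is the best response.

t2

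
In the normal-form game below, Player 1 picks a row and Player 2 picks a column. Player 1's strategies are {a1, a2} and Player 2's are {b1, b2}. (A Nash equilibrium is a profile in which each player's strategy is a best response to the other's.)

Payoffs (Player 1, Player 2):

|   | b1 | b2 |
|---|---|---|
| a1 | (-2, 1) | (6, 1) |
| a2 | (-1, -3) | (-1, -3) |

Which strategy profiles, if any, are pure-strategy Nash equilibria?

(a1, b1): Player 1 prefers a2 (-1 > -2) — not an equilibrium.
(a1, b2): Player 1 gets 6 ≥ -1 from a2, and Player 2 gets 1 ≥ 1 from b1 — Nash equilibrium.
(a2, b1): Player 1 gets -1 ≥ -2 from a1, and Player 2 gets -3 ≥ -3 from b2 — Nash equilibrium.
(a2, b2): Player 1 prefers a1 (6 > -1) — not an equilibrium.

(a1, b2) and (a2, b1)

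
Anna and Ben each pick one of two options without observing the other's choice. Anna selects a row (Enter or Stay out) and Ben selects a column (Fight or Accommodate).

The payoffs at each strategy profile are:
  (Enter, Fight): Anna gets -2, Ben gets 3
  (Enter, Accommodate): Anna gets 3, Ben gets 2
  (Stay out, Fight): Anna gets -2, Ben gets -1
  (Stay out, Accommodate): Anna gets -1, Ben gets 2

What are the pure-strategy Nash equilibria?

(Enter, Fight)

(Enter, Fight): Anna gets -2 ≥ -2 from Stay out, and Ben gets 3 ≥ 2 from Accommodate — Nash equilibrium.
(Enter, Accommodate): Ben prefers Fight (3 > 2) — not an equilibrium.
(Stay out, Fight): Ben prefers Accommodate (2 > -1) — not an equilibrium.
(Stay out, Accommodate): Anna prefers Enter (3 > -1) — not an equilibrium.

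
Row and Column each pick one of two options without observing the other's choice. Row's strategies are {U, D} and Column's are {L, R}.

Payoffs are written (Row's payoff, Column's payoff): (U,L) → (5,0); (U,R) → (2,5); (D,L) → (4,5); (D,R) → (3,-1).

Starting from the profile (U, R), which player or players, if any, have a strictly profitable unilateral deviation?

Row at (U, R) earns 2; deviating to D yields 3 — a strict improvement.
Column earns 5; deviating to L yields 0 — not better.
Only Row has a strictly profitable deviation.

Row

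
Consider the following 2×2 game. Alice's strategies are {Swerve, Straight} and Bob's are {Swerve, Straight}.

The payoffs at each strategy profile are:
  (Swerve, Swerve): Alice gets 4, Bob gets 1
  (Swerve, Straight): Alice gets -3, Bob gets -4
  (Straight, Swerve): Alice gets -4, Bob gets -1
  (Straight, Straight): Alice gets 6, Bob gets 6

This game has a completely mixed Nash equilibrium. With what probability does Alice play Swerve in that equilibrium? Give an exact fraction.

7/12

Let p be the probability that Alice plays Swerve. In a completely mixed equilibrium, Bob must be indifferent between Swerve and Straight.
Bob's expected payoff from Swerve is p − (1−p); from Straight it is −4p + 6(1−p).
Setting these equal: 2p − 1 = −10p + 6, so p = 7/12.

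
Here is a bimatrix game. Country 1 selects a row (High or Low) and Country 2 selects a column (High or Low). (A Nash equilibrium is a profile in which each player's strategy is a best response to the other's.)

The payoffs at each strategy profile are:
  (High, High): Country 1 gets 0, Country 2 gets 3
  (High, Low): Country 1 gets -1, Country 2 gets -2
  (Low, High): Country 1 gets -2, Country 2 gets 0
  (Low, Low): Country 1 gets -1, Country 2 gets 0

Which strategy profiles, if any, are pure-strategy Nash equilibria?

(High, High) and (Low, Low)

(High, High): Country 1 gets 0 ≥ -2 from Low, and Country 2 gets 3 ≥ -2 from Low — Nash equilibrium.
(High, Low): Country 2 prefers High (3 > -2) — not an equilibrium.
(Low, High): Country 1 prefers High (0 > -2) — not an equilibrium.
(Low, Low): Country 1 gets -1 ≥ -1 from High, and Country 2 gets 0 ≥ 0 from High — Nash equilibrium.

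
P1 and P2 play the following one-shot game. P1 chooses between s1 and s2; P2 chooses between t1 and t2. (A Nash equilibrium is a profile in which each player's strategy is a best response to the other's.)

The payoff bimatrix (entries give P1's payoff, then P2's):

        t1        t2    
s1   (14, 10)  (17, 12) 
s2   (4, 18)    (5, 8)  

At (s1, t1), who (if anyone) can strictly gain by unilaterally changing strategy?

P2

P1 at (s1, t1) earns 14; deviating to s2 yields 4 — not better.
P2 earns 10; deviating to t2 yields 12 — a strict improvement.
Only P2 has a strictly profitable deviation.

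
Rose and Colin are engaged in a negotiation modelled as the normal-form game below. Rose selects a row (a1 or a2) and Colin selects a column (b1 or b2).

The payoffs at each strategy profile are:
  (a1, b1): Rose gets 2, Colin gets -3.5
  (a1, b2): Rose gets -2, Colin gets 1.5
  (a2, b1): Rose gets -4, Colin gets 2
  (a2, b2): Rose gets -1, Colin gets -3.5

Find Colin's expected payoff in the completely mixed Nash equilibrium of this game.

-37/42

First find p, the probability Rose plays a1, from Colin's indifference between b1 and b2: −3.5p + 2(1−p) = 1.5p − 3.5(1−p), giving p = 11/21.
Since Colin is indifferent in equilibrium, Colin's expected payoff equals the payoff from either column against (11/21, 10/21). Using b1: −3.5(11/21) + 2(10/21) = -37/42.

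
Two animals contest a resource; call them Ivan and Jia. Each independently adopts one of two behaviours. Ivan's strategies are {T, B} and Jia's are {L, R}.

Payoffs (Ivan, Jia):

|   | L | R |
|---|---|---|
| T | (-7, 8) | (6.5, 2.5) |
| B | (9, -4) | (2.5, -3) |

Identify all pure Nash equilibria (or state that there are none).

none

(T, L): Ivan prefers B (9 > -7) — not an equilibrium.
(T, R): Jia prefers L (8 > 2.5) — not an equilibrium.
(B, L): Jia prefers R (-3 > -4) — not an equilibrium.
(B, R): Ivan prefers T (6.5 > 2.5) — not an equilibrium.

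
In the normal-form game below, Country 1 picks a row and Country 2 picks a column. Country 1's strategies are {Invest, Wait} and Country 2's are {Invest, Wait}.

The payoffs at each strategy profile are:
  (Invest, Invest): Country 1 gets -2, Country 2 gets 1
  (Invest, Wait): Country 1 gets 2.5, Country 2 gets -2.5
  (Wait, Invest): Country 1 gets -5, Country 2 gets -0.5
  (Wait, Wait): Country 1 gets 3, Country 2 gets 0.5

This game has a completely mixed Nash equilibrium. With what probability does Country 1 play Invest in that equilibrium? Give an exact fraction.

Let x be the probability that Country 1 plays Invest. In a completely mixed equilibrium, Country 2 must be indifferent between Invest and Wait.
Country 2's expected payoff from Invest is x − 0.5(1−x); from Wait it is −2.5x + 0.5(1−x).
Setting these equal: 1.5x − 0.5 = −3x + 0.5, so x = 2/9.

2/9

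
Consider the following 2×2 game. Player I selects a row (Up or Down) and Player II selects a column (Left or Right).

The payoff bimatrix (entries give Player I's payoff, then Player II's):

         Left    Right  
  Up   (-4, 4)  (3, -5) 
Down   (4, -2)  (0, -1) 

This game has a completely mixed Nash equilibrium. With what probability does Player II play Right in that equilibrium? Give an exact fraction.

Let c be the probability that Player II plays Left. In a completely mixed equilibrium, Player I must be indifferent between Up and Down.
Player I's expected payoff from Up is −4c + 3(1−c); from Down it is 4c.
Setting these equal: −7c + 3 = 4c, so c = 3/11.
Therefore Player II plays Right with probability 1 − 3/11 = 8/11.

8/11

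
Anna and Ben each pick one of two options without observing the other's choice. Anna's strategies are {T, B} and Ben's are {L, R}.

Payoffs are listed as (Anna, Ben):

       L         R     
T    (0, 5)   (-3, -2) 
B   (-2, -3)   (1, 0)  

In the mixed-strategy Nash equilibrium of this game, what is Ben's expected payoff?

First find p, the probability Anna plays T, from Ben's indifference between L and R: 5p − 3(1−p) = −2p, giving p = 3/10.
Since Ben is indifferent in equilibrium, Ben's expected payoff equals the payoff from either column against (3/10, 7/10). Using L: 5(3/10) − 3(7/10) = -3/5.

-3/5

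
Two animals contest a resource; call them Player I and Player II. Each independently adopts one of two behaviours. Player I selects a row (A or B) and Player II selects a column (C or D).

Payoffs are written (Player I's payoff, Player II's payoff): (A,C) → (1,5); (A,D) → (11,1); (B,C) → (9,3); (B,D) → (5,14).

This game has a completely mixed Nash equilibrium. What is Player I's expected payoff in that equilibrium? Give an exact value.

47/7

First find q, the probability Player II plays C, from Player I's indifference between A and B: q + 11(1−q) = 9q + 5(1−q), giving q = 3/7.
Since Player I is indifferent in equilibrium, Player I's expected payoff equals the payoff from either row against (3/7, 4/7). Using A: (3/7) + 11(4/7) = 47/7.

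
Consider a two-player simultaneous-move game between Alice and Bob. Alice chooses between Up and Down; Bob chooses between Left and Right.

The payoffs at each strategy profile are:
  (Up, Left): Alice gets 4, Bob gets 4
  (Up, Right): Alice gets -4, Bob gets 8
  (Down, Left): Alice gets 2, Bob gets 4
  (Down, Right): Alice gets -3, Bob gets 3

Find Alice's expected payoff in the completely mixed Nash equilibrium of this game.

First find y, the probability Bob plays Left, from Alice's indifference between Up and Down: 4y − 4(1−y) = 2y − 3(1−y), giving y = 1/3.
Since Alice is indifferent in equilibrium, Alice's expected payoff equals the payoff from either row against (1/3, 2/3). Using Up: 4(1/3) − 4(2/3) = -4/3.

-4/3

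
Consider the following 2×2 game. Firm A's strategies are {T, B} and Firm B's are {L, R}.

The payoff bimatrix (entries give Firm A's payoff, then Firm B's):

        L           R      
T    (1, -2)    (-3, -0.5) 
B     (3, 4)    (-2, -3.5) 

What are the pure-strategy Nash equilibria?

(T, L): Firm A prefers B (3 > 1); Firm B prefers R (-0.5 > -2) — not an equilibrium.
(T, R): Firm A prefers B (-2 > -3) — not an equilibrium.
(B, L): Firm A gets 3 ≥ 1 from T, and Firm B gets 4 ≥ -3.5 from R — Nash equilibrium.
(B, R): Firm B prefers L (4 > -3.5) — not an equilibrium.

(B, L)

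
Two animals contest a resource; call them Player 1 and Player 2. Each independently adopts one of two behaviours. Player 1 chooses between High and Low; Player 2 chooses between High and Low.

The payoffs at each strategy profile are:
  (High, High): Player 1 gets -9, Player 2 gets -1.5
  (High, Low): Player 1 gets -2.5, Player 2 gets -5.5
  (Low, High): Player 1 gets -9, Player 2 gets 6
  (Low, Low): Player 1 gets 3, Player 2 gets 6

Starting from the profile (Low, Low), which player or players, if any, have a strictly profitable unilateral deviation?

Player 1 at (Low, Low) earns 3; deviating to High yields -2.5 — not better.
Player 2 earns 6; deviating to High yields 6 — not better.
Neither player can strictly improve; the profile is a Nash equilibrium.

Neither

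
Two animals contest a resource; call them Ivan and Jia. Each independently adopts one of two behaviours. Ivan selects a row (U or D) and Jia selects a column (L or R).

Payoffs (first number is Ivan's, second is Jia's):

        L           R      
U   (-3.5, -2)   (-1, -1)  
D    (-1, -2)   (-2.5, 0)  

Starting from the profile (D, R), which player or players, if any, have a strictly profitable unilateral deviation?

Ivan at (D, R) earns -2.5; deviating to U yields -1 — a strict improvement.
Jia earns 0; deviating to L yields -2 — not better.
Only Ivan has a strictly profitable deviation.

Ivan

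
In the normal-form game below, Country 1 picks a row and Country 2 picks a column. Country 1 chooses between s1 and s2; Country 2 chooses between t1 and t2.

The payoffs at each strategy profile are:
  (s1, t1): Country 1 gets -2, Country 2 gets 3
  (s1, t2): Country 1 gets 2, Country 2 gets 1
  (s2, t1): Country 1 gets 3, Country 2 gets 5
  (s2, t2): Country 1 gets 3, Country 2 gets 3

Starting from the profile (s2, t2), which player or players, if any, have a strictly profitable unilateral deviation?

Country 2

Country 1 at (s2, t2) earns 3; deviating to s1 yields 2 — not better.
Country 2 earns 3; deviating to t1 yields 5 — a strict improvement.
Only Country 2 has a strictly profitable deviation.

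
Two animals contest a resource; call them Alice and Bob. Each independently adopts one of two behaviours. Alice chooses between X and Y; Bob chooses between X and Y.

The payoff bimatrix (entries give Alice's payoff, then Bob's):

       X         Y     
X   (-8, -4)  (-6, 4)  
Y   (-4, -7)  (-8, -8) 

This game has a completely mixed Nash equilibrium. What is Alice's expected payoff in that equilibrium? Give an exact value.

First find y, the probability Bob plays X, from Alice's indifference between X and Y: −8y − 6(1−y) = −4y − 8(1−y), giving y = 1/3.
Since Alice is indifferent in equilibrium, Alice's expected payoff equals the payoff from either row against (1/3, 2/3). Using X: −8(1/3) − 6(2/3) = -20/3.

-20/3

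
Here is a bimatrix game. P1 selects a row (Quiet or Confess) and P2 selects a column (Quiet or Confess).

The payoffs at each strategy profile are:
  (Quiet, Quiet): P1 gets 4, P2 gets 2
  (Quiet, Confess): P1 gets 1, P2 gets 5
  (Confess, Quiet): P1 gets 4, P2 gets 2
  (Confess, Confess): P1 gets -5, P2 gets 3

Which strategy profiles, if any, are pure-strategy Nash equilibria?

(Quiet, Quiet): P2 prefers Confess (5 > 2) — not an equilibrium.
(Quiet, Confess): P1 gets 1 ≥ -5 from Confess, and P2 gets 5 ≥ 2 from Quiet — Nash equilibrium.
(Confess, Quiet): P2 prefers Confess (3 > 2) — not an equilibrium.
(Confess, Confess): P1 prefers Quiet (1 > -5) — not an equilibrium.

(Quiet, Confess)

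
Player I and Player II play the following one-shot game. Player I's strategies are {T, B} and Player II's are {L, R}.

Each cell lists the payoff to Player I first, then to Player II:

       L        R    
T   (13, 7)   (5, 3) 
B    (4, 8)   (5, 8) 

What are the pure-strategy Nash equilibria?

(T, L): Player I gets 13 ≥ 4 from B, and Player II gets 7 ≥ 3 from R — Nash equilibrium.
(T, R): Player II prefers L (7 > 3) — not an equilibrium.
(B, L): Player I prefers T (13 > 4) — not an equilibrium.
(B, R): Player I gets 5 ≥ 5 from T, and Player II gets 8 ≥ 8 from L — Nash equilibrium.

(T, L) and (B, R)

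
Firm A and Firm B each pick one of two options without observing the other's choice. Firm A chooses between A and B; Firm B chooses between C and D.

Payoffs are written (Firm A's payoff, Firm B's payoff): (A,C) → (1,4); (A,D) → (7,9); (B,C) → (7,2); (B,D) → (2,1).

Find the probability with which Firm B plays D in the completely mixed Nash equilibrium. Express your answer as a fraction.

6/11

Let c be the probability that Firm B plays C. In a completely mixed equilibrium, Firm A must be indifferent between A and B.
Firm A's expected payoff from A is c + 7(1−c); from B it is 7c + 2(1−c).
Setting these equal: −6c + 7 = 5c + 2, so c = 5/11.
Therefore Firm B plays D with probability 1 − 5/11 = 6/11.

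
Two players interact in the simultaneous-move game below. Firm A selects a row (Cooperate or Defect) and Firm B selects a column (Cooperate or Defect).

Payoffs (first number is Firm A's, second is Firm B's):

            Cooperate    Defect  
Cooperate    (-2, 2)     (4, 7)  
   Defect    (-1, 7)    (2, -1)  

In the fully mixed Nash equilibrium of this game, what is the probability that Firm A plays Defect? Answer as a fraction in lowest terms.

5/13

Let r be the probability that Firm A plays Cooperate. In a completely mixed equilibrium, Firm B must be indifferent between Cooperate and Defect.
Firm B's expected payoff from Cooperate is 2r + 7(1−r); from Defect it is 7r − (1−r).
Setting these equal: −5r + 7 = 8r − 1, so r = 8/13.
Therefore Firm A plays Defect with probability 1 − 8/13 = 5/13.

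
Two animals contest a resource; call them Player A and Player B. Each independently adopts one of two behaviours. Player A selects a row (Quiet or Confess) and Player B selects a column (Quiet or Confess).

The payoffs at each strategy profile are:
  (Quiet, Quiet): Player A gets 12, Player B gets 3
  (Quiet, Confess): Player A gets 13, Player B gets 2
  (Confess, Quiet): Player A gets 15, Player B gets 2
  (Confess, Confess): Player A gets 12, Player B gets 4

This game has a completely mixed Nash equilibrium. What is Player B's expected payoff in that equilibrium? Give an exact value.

First find p, the probability Player A plays Quiet, from Player B's indifference between Quiet and Confess: 3p + 2(1−p) = 2p + 4(1−p), giving p = 2/3.
Since Player B is indifferent in equilibrium, Player B's expected payoff equals the payoff from either column against (2/3, 1/3). Using Quiet: 3(2/3) + 2(1/3) = 8/3.

8/3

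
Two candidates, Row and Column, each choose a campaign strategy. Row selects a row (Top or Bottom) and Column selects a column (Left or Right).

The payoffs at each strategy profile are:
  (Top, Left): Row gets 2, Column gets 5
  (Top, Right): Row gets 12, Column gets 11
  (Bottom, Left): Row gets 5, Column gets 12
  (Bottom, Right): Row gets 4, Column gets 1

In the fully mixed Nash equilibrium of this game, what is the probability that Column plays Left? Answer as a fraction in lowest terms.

8/11

Let y be the probability that Column plays Left. In a completely mixed equilibrium, Row must be indifferent between Top and Bottom.
Row's expected payoff from Top is 2y + 12(1−y); from Bottom it is 5y + 4(1−y).
Setting these equal: −10y + 12 = y + 4, so y = 8/11.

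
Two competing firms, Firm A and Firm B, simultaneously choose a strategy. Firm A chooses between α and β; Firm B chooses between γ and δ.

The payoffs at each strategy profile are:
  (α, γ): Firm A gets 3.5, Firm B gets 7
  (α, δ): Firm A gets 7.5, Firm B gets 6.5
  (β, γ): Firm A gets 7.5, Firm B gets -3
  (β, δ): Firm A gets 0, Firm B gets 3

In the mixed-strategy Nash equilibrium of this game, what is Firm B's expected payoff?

81/13

First find p, the probability Firm A plays α, from Firm B's indifference between γ and δ: 7p − 3(1−p) = 6.5p + 3(1−p), giving p = 12/13.
Since Firm B is indifferent in equilibrium, Firm B's expected payoff equals the payoff from either column against (12/13, 1/13). Using γ: 7(12/13) − 3(1/13) = 81/13.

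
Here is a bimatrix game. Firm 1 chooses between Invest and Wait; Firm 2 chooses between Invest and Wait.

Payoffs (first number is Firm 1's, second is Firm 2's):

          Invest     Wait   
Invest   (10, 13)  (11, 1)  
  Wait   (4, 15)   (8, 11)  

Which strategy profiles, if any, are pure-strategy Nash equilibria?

(Invest, Invest): Firm 1 gets 10 ≥ 4 from Wait, and Firm 2 gets 13 ≥ 1 from Wait — Nash equilibrium.
(Invest, Wait): Firm 2 prefers Invest (13 > 1) — not an equilibrium.
(Wait, Invest): Firm 1 prefers Invest (10 > 4) — not an equilibrium.
(Wait, Wait): Firm 1 prefers Invest (11 > 8); Firm 2 prefers Invest (15 > 11) — not an equilibrium.

(Invest, Invest)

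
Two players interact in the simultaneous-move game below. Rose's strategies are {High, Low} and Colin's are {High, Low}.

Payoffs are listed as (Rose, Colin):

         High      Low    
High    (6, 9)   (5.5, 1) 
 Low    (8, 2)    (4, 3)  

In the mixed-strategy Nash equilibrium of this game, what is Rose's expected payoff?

40/7

First find y, the probability Colin plays High, from Rose's indifference between High and Low: 6y + 5.5(1−y) = 8y + 4(1−y), giving y = 3/7.
Since Rose is indifferent in equilibrium, Rose's expected payoff equals the payoff from either row against (3/7, 4/7). Using High: 6(3/7) + 5.5(4/7) = 40/7.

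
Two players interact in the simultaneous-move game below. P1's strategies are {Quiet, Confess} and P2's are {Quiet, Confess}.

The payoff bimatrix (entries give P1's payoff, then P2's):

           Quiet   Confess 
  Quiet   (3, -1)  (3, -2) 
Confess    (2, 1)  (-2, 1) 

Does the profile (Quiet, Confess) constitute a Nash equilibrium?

No

At (Quiet, Confess), P1 earns 3; switching to Confess would give -2, so P1 has no profitable deviation.
P2 earns -2; switching to Quiet would give -1, so P2 would deviate.
Since at least one player can profitably deviate, this is not a Nash equilibrium.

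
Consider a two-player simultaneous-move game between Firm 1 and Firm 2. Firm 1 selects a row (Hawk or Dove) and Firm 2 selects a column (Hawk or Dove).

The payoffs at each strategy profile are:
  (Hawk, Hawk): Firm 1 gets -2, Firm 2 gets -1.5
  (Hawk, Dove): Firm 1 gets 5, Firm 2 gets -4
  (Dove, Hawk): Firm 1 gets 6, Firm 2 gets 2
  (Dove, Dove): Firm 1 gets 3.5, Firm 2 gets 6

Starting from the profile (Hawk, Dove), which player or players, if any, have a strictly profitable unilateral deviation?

Firm 2

Firm 1 at (Hawk, Dove) earns 5; deviating to Dove yields 3.5 — not better.
Firm 2 earns -4; deviating to Hawk yields -1.5 — a strict improvement.
Only Firm 2 has a strictly profitable deviation.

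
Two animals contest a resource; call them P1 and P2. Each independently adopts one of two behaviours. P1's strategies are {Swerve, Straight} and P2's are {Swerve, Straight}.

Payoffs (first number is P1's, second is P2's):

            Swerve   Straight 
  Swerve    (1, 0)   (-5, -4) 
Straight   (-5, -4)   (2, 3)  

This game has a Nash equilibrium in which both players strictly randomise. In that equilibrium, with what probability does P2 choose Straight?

Let c be the probability that P2 plays Swerve. In a completely mixed equilibrium, P1 must be indifferent between Swerve and Straight.
P1's expected payoff from Swerve is c − 5(1−c); from Straight it is −5c + 2(1−c).
Setting these equal: 6c − 5 = −7c + 2, so c = 7/13.
Therefore P2 plays Straight with probability 1 − 7/13 = 6/13.

6/13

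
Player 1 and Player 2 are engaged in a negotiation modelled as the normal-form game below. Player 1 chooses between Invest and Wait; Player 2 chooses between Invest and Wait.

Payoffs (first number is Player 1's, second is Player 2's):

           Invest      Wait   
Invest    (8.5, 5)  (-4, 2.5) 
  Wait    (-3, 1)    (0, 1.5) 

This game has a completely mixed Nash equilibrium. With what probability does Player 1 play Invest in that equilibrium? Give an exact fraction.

Let p be the probability that Player 1 plays Invest. In a completely mixed equilibrium, Player 2 must be indifferent between Invest and Wait.
Player 2's expected payoff from Invest is 5p + (1−p); from Wait it is 2.5p + 1.5(1−p).
Setting these equal: 4p + 1 = p + 1.5, so p = 1/6.

1/6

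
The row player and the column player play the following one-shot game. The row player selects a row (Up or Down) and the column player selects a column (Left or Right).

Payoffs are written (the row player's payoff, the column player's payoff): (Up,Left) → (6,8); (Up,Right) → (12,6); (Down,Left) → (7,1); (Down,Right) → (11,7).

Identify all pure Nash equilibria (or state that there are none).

none

(Up, Left): the row player prefers Down (7 > 6) — not an equilibrium.
(Up, Right): the column player prefers Left (8 > 6) — not an equilibrium.
(Down, Left): the column player prefers Right (7 > 1) — not an equilibrium.
(Down, Right): the row player prefers Up (12 > 11) — not an equilibrium.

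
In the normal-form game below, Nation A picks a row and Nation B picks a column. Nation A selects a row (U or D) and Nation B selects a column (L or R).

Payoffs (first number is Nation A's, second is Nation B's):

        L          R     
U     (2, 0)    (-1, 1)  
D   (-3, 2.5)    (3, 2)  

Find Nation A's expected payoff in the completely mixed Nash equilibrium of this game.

1/3

First find y, the probability Nation B plays L, from Nation A's indifference between U and D: 2y − (1−y) = −3y + 3(1−y), giving y = 4/9.
Since Nation A is indifferent in equilibrium, Nation A's expected payoff equals the payoff from either row against (4/9, 5/9). Using U: 2(4/9) − (5/9) = 1/3.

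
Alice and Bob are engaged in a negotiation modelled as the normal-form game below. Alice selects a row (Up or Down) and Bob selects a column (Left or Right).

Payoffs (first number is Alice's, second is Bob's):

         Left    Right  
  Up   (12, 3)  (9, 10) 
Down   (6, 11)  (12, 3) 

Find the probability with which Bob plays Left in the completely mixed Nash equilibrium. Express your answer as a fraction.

1/3

Let y be the probability that Bob plays Left. In a completely mixed equilibrium, Alice must be indifferent between Up and Down.
Alice's expected payoff from Up is 12y + 9(1−y); from Down it is 6y + 12(1−y).
Setting these equal: 3y + 9 = −6y + 12, so y = 1/3.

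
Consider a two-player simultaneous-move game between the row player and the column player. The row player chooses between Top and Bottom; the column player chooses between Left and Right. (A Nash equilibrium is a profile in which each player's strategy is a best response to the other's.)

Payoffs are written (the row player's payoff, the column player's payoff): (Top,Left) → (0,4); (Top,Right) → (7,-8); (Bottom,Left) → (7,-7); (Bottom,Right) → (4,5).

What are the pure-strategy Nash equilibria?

(Top, Left): the row player prefers Bottom (7 > 0) — not an equilibrium.
(Top, Right): the column player prefers Left (4 > -8) — not an equilibrium.
(Bottom, Left): the column player prefers Right (5 > -7) — not an equilibrium.
(Bottom, Right): the row player prefers Top (7 > 4) — not an equilibrium.

none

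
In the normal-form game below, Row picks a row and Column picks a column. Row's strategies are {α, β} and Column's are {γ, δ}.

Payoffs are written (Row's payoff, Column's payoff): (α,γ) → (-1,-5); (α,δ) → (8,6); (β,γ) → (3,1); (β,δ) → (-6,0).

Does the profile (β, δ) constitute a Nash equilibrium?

No

At (β, δ), Row earns -6; switching to α would give 8, so Row would deviate.
Column earns 0; switching to γ would give 1, so Column would deviate.
Since at least one player can profitably deviate, this is not a Nash equilibrium.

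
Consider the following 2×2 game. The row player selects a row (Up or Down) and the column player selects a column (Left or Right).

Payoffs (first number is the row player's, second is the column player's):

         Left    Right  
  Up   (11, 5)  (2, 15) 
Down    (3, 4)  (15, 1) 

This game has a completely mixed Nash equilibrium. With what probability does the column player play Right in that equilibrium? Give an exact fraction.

Let q be the probability that the column player plays Left. In a completely mixed equilibrium, the row player must be indifferent between Up and Down.
The row player's expected payoff from Up is 11q + 2(1−q); from Down it is 3q + 15(1−q).
Setting these equal: 9q + 2 = −12q + 15, so q = 13/21.
Therefore the column player plays Right with probability 1 − 13/21 = 8/21.

8/21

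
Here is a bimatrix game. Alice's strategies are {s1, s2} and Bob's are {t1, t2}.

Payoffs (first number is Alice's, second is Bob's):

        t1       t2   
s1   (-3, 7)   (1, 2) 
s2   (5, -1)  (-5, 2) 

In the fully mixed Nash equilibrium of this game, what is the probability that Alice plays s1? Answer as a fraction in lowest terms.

3/8

Let r be the probability that Alice plays s1. In a completely mixed equilibrium, Bob must be indifferent between t1 and t2.
Bob's expected payoff from t1 is 7r − (1−r); from t2 it is 2r + 2(1−r).
Setting these equal: 8r − 1 = 2, so r = 3/8.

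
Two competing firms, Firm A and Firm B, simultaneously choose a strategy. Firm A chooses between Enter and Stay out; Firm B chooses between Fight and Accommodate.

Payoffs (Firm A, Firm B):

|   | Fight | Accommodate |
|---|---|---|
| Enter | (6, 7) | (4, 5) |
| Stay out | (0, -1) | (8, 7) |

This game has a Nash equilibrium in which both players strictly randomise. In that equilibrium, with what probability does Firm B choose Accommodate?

Let q be the probability that Firm B plays Fight. In a completely mixed equilibrium, Firm A must be indifferent between Enter and Stay out.
Firm A's expected payoff from Enter is 6q + 4(1−q); from Stay out it is 8(1−q).
Setting these equal: 2q + 4 = −8q + 8, so q = 2/5.
Therefore Firm B plays Accommodate with probability 1 − 2/5 = 3/5.

3/5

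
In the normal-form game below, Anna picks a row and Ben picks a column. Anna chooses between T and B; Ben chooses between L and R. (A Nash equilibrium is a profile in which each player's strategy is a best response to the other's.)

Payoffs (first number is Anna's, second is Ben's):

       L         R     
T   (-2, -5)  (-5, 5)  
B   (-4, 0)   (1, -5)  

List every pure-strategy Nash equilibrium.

none

(T, L): Ben prefers R (5 > -5) — not an equilibrium.
(T, R): Anna prefers B (1 > -5) — not an equilibrium.
(B, L): Anna prefers T (-2 > -4) — not an equilibrium.
(B, R): Ben prefers L (0 > -5) — not an equilibrium.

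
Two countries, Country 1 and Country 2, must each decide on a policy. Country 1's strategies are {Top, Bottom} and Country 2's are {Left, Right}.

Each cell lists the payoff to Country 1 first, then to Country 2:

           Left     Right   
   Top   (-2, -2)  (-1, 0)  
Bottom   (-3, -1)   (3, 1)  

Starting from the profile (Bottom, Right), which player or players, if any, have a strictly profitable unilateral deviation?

Country 1 at (Bottom, Right) earns 3; deviating to Top yields -1 — not better.
Country 2 earns 1; deviating to Left yields -1 — not better.
Neither player can strictly improve; the profile is a Nash equilibrium.

Neither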